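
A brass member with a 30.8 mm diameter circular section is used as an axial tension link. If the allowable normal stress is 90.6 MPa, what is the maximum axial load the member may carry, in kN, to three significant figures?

67.5 kN

A = 745.1 mm².
P_max = σ_allow · A = 90.6 · 745.1 = 67500 N = 67.5 kN.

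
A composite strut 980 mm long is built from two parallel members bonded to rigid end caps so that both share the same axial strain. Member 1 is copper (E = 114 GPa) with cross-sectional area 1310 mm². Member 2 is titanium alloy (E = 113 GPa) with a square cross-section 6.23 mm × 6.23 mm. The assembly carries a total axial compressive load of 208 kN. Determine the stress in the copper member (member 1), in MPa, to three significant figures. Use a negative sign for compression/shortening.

A_2 = 38.81 mm².
Equal strain + equilibrium ⇒ each member carries load in proportion to AE: A₁E₁ = 149300000 N, A₂E₂ = 4386000 N, ΣAE = 153700000 N.
σ₁ = P·E₁/ΣAE = -208000·114000/153700000 = -154.2 MPa.

-154 MPa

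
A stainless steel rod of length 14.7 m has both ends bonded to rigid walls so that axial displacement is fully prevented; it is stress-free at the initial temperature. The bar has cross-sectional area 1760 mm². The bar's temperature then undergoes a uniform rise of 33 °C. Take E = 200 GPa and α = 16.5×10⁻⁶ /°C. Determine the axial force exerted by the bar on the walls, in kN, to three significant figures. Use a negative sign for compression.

-192 kN

Free thermal expansion αLΔT = 16.5e-6 · 14700 · 33 = 8.004 mm.
The walls impose strain ε = −(8.004)/14700 = -5.4450e-04; σ = Eε = 200000 · -5.4450e-04 = -108.9 MPa.
Wall reaction R = σ·A = -108.9·1760 = -191700 N = -191.7 kN.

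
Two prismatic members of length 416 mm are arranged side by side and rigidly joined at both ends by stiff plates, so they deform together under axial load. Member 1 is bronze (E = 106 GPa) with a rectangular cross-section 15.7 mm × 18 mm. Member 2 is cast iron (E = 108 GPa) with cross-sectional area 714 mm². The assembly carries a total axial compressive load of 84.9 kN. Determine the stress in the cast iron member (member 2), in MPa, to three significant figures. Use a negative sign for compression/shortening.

A_1 = 282.6 mm².
Equal strain + equilibrium ⇒ each member carries load in proportion to AE: A₁E₁ = 29960000 N, A₂E₂ = 77110000 N, ΣAE = 107100000 N.
σ₂ = P·E₂/ΣAE = -84900·108000/107100000 = -85.64 MPa.

-85.6 MPa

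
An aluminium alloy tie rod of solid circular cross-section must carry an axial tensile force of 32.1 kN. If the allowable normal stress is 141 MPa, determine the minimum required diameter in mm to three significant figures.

17.0 mm

Required area A ≥ P/σ_allow = 32100/141 = 227.7 mm².
For a solid circular section, d ≥ √(4A/π) = 17.03 mm.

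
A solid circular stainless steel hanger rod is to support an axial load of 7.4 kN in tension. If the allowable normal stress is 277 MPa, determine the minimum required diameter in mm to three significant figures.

Required area A ≥ P/σ_allow = 7400/277 = 26.71 mm².
For a solid circular section, d ≥ √(4A/π) = 5.832 mm.

5.83 mm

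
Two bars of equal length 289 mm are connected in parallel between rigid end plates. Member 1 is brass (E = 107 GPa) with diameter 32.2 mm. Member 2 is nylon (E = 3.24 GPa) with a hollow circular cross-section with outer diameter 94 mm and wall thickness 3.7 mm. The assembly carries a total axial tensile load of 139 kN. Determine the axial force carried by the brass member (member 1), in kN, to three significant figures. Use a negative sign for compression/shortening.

134 kN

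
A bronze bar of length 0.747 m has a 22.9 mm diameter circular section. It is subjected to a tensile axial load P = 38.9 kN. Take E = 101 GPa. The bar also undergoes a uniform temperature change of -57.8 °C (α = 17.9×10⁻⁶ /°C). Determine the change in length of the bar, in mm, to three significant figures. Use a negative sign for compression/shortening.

-0.0743 mm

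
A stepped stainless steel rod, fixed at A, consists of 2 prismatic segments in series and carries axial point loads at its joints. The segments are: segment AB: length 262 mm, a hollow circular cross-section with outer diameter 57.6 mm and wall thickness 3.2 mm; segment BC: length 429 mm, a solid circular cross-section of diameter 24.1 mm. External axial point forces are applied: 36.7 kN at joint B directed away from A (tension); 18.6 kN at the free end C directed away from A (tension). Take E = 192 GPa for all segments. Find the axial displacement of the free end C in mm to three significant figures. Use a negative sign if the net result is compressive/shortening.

0.229 mm

Internal axial forces (sectioning from the free end, tension +): N_BC = 18.6 kN, N_AB = 55.3 kN.
A_AB = 546.9 mm².
A_BC = 456.2 mm².
δ_AB = 55300·262/(546.9·192000) = 0.138 mm
δ_BC = 18600·429/(456.2·192000) = 0.09111 mm
δ = Σδ_i = 0.2291 mm.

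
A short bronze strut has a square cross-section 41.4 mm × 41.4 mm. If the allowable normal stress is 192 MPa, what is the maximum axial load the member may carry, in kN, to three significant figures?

329 kN

A = 1714 mm².
P_max = σ_allow · A = 192 · 1714 = 329100 N = 329.1 kN.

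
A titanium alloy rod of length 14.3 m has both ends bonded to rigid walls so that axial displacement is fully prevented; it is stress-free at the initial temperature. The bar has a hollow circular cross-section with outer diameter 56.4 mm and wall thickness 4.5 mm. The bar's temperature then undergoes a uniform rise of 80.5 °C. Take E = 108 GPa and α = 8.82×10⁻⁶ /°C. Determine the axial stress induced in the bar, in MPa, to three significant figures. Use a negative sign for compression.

-76.7 MPa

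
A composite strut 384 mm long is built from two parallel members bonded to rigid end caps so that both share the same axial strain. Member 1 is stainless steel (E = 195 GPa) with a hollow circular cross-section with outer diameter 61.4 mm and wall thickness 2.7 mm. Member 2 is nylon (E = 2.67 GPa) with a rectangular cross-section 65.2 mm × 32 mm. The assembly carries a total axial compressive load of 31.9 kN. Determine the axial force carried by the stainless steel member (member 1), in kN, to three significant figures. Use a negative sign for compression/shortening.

-30.2 kN

A_1 = 497.9 mm².
A_2 = 2086 mm².
Equal strain + equilibrium ⇒ each member carries load in proportion to AE: A₁E₁ = 97090000 N, A₂E₂ = 5571000 N, ΣAE = 102700000 N.
F₁ = P·A₁E₁/ΣAE = -31900·97090000/102700000 = -30170 N.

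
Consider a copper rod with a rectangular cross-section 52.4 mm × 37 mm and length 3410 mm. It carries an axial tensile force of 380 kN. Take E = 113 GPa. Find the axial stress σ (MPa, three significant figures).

196 MPa

A = 1939 mm².
σ = N/A = 380000/1939 = 196 MPa.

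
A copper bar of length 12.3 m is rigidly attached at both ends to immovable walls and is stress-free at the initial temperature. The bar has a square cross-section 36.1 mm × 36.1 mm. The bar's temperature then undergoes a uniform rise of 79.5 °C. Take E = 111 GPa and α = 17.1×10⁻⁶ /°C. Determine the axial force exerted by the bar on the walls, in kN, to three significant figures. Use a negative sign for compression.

Free thermal expansion αLΔT = 17.1e-6 · 12300 · 79.5 = 16.72 mm.
The walls impose strain ε = −(16.72)/12300 = -1.3595e-03; σ = Eε = 111000 · -1.3595e-03 = -150.9 MPa.
Wall reaction R = σ·A = -150.9·1303 = -196700 N = -196.7 kN.

-197 kN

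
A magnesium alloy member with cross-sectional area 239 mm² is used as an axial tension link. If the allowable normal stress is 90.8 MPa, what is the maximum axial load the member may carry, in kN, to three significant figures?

21.7 kN

P_max = σ_allow · A = 90.8 · 239 = 21700 N = 21.7 kN.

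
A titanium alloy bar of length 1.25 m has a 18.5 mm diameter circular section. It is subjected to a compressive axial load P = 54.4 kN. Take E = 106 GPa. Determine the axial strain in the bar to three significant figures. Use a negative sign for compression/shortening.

-0.00191

A = 268.8 mm².
σ = N/A = -202.4 MPa; ε = σ/E = -202.4/106000 = -1.909e-03.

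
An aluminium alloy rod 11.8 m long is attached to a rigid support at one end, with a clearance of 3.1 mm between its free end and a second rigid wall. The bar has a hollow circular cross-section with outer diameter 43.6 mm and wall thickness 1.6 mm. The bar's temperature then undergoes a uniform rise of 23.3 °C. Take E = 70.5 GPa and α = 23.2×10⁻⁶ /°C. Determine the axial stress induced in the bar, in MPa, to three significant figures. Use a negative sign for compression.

-19.6 MPa

Free thermal expansion αLΔT = 23.2e-6 · 11800 · 23.3 = 6.379 mm.
The walls engage after the gap closes; constrained expansion = 6.379 − 3.1 = 3.279 mm.
The walls impose strain ε = −(3.279)/11800 = -2.7785e-04; σ = Eε = 70500 · -2.7785e-04 = -19.59 MPa.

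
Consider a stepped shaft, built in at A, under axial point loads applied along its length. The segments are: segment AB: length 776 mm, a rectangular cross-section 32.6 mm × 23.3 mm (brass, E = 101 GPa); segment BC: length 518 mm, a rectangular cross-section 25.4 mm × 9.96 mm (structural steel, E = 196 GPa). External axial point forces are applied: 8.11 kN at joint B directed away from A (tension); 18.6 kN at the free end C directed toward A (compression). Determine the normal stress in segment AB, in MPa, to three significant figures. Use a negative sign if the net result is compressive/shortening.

-13.8 MPa

Internal axial forces (sectioning from the free end, tension +): N_BC = -18.6 kN, N_AB = -10.49 kN.
A_AB = 759.6 mm².
σ_AB = N_AB/A_AB = -10490/759.6 = -13.81 MPa.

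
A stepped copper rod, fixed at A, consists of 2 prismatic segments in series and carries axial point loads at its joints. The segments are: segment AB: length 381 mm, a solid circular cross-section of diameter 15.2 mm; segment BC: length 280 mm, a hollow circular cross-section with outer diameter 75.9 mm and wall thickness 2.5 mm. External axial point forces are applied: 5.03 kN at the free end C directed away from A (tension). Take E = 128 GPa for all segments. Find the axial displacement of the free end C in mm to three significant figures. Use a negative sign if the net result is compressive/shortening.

Internal axial forces (sectioning from the free end, tension +): N_BC = 5.03 kN, N_AB = 5.03 kN.
A_AB = 181.5 mm².
A_BC = 576.5 mm².
δ_AB = 5030·381/(181.5·128000) = 0.08251 mm
δ_BC = 5030·280/(576.5·128000) = 0.01909 mm
δ = Σδ_i = 0.1016 mm.

0.102 mm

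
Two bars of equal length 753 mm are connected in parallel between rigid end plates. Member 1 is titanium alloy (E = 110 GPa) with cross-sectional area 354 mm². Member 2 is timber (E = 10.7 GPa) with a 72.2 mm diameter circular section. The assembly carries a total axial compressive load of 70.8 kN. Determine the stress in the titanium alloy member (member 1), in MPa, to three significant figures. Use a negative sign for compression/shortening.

A_2 = 4094 mm².
Equal strain + equilibrium ⇒ each member carries load in proportion to AE: A₁E₁ = 38940000 N, A₂E₂ = 43810000 N, ΣAE = 82750000 N.
σ₁ = P·E₁/ΣAE = -70800·110000/82750000 = -94.12 MPa.

-94.1 MPa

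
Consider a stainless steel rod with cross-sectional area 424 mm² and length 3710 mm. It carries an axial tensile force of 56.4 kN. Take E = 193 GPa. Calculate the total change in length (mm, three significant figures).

2.56 mm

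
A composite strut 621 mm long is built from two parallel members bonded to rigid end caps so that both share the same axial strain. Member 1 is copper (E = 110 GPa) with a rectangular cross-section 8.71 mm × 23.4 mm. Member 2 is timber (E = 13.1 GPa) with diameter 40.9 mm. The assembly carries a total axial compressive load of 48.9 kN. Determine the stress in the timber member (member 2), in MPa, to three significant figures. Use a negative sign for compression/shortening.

A_1 = 203.8 mm².
A_2 = 1314 mm².
Equal strain + equilibrium ⇒ each member carries load in proportion to AE: A₁E₁ = 22420000 N, A₂E₂ = 17210000 N, ΣAE = 39630000 N.
σ₂ = P·E₂/ΣAE = -48900·13100/39630000 = -16.16 MPa.

-16.2 MPa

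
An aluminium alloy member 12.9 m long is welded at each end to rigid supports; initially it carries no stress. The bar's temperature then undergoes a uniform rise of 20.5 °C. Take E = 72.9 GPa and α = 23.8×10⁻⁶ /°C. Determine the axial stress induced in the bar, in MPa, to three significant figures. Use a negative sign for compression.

-35.6 MPa

Free thermal expansion αLΔT = 23.8e-6 · 12900 · 20.5 = 6.294 mm.
The walls impose strain ε = −(6.294)/12900 = -4.8790e-04; σ = Eε = 72900 · -4.8790e-04 = -35.57 MPa.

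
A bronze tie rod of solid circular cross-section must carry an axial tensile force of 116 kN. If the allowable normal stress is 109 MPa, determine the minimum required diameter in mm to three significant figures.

36.8 mm

Required area A ≥ P/σ_allow = 116000/109 = 1064 mm².
For a solid circular section, d ≥ √(4A/π) = 36.81 mm.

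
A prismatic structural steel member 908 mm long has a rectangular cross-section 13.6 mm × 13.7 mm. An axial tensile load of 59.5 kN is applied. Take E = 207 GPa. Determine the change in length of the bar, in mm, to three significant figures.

1.40 mm

A = 186.3 mm².
δ_mech = NL/(AE) = 59500·908/(186.3·207000) = 1.401 mm.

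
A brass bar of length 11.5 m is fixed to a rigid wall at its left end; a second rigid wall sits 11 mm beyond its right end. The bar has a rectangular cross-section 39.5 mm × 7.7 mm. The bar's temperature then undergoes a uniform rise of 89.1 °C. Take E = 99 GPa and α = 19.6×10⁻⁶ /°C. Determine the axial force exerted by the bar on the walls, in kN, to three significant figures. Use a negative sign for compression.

Free thermal expansion αLΔT = 19.6e-6 · 11500 · 89.1 = 20.08 mm.
The walls engage after the gap closes; constrained expansion = 20.08 − 11 = 9.083 mm.
The walls impose strain ε = −(9.083)/11500 = -7.8984e-04; σ = Eε = 99000 · -7.8984e-04 = -78.19 MPa.
Wall reaction R = σ·A = -78.19·304.2 = -23780 N = -23.78 kN.

-23.8 kN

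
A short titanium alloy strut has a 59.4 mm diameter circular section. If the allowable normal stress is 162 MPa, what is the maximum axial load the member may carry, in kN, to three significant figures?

449 kN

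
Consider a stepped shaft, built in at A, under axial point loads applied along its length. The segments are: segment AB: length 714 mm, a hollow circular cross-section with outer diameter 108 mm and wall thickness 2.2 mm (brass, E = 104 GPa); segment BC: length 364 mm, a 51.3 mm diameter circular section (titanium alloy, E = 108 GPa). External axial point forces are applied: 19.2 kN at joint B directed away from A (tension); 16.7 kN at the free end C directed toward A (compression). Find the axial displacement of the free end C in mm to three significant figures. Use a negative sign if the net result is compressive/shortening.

Internal axial forces (sectioning from the free end, tension +): N_BC = -16.7 kN, N_AB = 2.5 kN.
A_AB = 731.2 mm².
A_BC = 2067 mm².
δ_AB = 2500·714/(731.2·104000) = 0.02347 mm
δ_BC = -16700·364/(2067·108000) = -0.02723 mm
δ = Σδ_i = -0.00376 mm.

-0.00376 mm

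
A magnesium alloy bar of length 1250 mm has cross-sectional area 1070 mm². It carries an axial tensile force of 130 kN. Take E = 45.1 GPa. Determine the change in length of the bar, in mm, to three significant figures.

3.37 mm

δ_mech = NL/(AE) = 130000·1250/(1070·45100) = 3.367 mm.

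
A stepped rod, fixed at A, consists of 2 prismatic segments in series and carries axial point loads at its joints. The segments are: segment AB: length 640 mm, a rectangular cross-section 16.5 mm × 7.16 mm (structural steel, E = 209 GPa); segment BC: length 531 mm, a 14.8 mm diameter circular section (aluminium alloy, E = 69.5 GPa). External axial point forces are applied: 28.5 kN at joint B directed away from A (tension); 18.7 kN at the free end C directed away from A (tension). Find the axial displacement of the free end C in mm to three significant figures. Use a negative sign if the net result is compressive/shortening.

Internal axial forces (sectioning from the free end, tension +): N_BC = 18.7 kN, N_AB = 47.2 kN.
A_AB = 118.1 mm².
A_BC = 172 mm².
δ_AB = 47200·640/(118.1·209000) = 1.223 mm
δ_BC = 18700·531/(172·69500) = 0.8305 mm
δ = Σδ_i = 2.054 mm.

2.05 mm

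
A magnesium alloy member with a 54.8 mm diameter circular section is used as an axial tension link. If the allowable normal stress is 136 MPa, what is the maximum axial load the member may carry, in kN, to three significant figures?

A = 2359 mm².
P_max = σ_allow · A = 136 · 2359 = 320800 N = 320.8 kN.

321 kN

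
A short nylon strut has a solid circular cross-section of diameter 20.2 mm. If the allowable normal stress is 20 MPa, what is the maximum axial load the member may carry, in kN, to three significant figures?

6.41 kN

A = 320.5 mm².
P_max = σ_allow · A = 20 · 320.5 = 6409 N = 6.409 kN.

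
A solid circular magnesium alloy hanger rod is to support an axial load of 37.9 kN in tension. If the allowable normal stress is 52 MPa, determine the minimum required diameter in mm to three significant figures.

30.5 mm

Required area A ≥ P/σ_allow = 37900/52 = 728.8 mm².
For a solid circular section, d ≥ √(4A/π) = 30.46 mm.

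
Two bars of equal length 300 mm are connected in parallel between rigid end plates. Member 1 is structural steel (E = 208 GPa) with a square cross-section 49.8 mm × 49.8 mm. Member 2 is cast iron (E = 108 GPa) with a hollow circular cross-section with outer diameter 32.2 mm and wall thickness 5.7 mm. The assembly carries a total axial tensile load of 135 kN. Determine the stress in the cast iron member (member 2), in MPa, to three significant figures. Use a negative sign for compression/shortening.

A_1 = 2480 mm².
A_2 = 474.5 mm².
Equal strain + equilibrium ⇒ each member carries load in proportion to AE: A₁E₁ = 515800000 N, A₂E₂ = 51250000 N, ΣAE = 567100000 N.
σ₂ = P·E₂/ΣAE = 135000·108000/567100000 = 25.71 MPa.

25.7 MPa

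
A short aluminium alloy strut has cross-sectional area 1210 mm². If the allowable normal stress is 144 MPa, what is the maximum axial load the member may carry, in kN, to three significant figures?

174 kN

P_max = σ_allow · A = 144 · 1210 = 174200 N = 174.2 kN.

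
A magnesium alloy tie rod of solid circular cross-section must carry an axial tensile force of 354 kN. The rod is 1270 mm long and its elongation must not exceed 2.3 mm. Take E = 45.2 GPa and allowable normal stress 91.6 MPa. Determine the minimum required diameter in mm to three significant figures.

74.2 mm

Required area A ≥ P/σ_allow = 354000/91.6 = 3865 mm².
For a solid circular section, d ≥ √(4A/π) = 70.15 mm.
Elongation limit: A ≥ PL/(Eδ_allow) = 354000·1270/(45200·2.3) = 4325 mm² ⇒ d ≥ 74.2 mm.
The elongation limit governs.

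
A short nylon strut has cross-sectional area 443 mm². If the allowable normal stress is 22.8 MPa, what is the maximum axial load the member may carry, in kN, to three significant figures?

P_max = σ_allow · A = 22.8 · 443 = 10100 N = 10.1 kN.

10.1 kN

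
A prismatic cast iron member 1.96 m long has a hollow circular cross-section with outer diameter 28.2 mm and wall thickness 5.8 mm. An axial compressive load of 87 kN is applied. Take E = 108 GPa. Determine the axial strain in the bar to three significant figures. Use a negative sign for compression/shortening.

-0.00197

A = 408.2 mm².
σ = N/A = -213.2 MPa; ε = σ/E = -213.2/108000 = -1.974e-03.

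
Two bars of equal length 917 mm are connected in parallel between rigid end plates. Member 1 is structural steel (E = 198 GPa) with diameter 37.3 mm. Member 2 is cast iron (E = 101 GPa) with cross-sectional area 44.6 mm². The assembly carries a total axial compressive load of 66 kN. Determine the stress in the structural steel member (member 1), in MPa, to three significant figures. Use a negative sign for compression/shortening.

-59.2 MPa

A_1 = 1093 mm².
Equal strain + equilibrium ⇒ each member carries load in proportion to AE: A₁E₁ = 216400000 N, A₂E₂ = 4505000 N, ΣAE = 220900000 N.
σ₁ = P·E₁/ΣAE = -66000·198000/220900000 = -59.17 MPa.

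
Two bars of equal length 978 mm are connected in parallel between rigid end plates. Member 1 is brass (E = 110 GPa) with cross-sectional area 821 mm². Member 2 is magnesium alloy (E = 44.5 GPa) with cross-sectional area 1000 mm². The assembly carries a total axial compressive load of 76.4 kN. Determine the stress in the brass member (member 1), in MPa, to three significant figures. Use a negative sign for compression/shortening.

-62.3 MPa

Equal strain + equilibrium ⇒ each member carries load in proportion to AE: A₁E₁ = 90310000 N, A₂E₂ = 44500000 N, ΣAE = 134800000 N.
σ₁ = P·E₁/ΣAE = -76400·110000/134800000 = -62.34 MPa.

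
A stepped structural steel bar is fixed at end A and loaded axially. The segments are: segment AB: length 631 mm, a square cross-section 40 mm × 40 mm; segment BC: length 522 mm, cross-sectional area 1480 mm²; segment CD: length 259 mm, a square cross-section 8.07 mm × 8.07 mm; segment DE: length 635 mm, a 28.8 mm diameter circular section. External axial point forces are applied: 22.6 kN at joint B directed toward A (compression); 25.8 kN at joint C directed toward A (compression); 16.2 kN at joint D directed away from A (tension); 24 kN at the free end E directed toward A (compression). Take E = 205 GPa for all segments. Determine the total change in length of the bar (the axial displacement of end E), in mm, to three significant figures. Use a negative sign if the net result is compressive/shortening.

-0.431 mm

Internal axial forces (sectioning from the free end, tension +): N_DE = -24 kN, N_CD = -7.8 kN, N_BC = -33.6 kN, N_AB = -56.2 kN.
A_AB = 1600 mm².
A_CD = 65.12 mm².
A_DE = 651.4 mm².
δ_AB = -56200·631/(1600·205000) = -0.1081 mm
δ_BC = -33600·522/(1480·205000) = -0.05781 mm
δ_CD = -7800·259/(65.12·205000) = -0.1513 mm
δ_DE = -24000·635/(651.4·205000) = -0.1141 mm
δ = Σδ_i = -0.4314 mm.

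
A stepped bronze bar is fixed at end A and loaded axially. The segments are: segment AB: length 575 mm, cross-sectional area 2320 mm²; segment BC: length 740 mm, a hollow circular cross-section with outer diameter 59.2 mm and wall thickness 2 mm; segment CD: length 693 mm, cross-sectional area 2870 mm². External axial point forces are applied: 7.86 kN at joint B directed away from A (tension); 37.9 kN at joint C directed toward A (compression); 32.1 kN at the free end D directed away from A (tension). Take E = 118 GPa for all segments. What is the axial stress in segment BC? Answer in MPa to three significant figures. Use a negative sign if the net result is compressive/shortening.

Internal axial forces (sectioning from the free end, tension +): N_CD = 32.1 kN, N_BC = -5.8 kN, N_AB = 2.06 kN.
A_BC = 359.4 mm².
σ_BC = N_BC/A_BC = -5800/359.4 = -16.14 MPa.

-16.1 MPa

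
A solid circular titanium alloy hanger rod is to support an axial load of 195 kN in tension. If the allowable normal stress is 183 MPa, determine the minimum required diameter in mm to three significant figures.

Required area A ≥ P/σ_allow = 195000/183 = 1066 mm².
For a solid circular section, d ≥ √(4A/π) = 36.83 mm.

36.8 mm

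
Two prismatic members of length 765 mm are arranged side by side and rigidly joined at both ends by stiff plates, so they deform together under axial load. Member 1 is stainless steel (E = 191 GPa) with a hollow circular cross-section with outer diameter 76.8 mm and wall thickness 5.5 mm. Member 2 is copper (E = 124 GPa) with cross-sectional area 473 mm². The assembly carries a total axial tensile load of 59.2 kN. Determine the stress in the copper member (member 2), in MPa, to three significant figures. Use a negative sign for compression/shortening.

25.0 MPa

A_1 = 1232 mm².
Equal strain + equilibrium ⇒ each member carries load in proportion to AE: A₁E₁ = 235300000 N, A₂E₂ = 58650000 N, ΣAE = 294000000 N.
σ₂ = P·E₂/ΣAE = 59200·124000/294000000 = 24.97 MPa.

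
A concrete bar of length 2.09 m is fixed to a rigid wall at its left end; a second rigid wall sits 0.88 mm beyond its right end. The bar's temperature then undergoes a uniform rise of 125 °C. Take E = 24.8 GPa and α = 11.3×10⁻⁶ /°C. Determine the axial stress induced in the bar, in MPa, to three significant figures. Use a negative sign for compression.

-24.6 MPa

Free thermal expansion αLΔT = 11.3e-6 · 2090 · 125 = 2.952 mm.
The walls engage after the gap closes; constrained expansion = 2.952 − 0.88 = 2.072 mm.
The walls impose strain ε = −(2.072)/2090 = -9.9145e-04; σ = Eε = 24800 · -9.9145e-04 = -24.59 MPa.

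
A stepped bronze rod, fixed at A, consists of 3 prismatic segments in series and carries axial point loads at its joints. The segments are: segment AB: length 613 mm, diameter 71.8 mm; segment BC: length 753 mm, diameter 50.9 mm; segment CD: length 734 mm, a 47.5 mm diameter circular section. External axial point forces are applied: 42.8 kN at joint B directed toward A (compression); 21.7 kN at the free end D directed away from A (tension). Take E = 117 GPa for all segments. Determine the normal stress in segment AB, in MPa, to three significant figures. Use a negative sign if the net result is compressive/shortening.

Internal axial forces (sectioning from the free end, tension +): N_CD = 21.7 kN, N_BC = 21.7 kN, N_AB = -21.1 kN.
A_AB = 4049 mm².
σ_AB = N_AB/A_AB = -21100/4049 = -5.211 MPa.

-5.21 MPa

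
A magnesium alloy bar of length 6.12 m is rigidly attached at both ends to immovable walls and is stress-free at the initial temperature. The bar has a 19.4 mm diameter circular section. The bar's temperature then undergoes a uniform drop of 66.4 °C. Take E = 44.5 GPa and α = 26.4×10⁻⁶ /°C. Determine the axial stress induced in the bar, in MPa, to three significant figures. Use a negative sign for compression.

Free thermal expansion αLΔT = 26.4e-6 · 6120 · -66.4 = -10.73 mm.
The walls impose strain ε = −(-10.73)/6120 = 1.7530e-03; σ = Eε = 44500 · 1.7530e-03 = 78.01 MPa.

78.0 MPa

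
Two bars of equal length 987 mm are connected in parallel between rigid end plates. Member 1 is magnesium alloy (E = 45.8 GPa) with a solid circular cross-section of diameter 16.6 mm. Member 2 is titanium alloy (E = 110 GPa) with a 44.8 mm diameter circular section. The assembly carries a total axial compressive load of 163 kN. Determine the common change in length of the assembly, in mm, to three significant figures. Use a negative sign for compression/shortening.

-0.878 mm

A_1 = 216.4 mm².
A_2 = 1576 mm².
Equal strain + equilibrium ⇒ each member carries load in proportion to AE: A₁E₁ = 9912000 N, A₂E₂ = 173400000 N, ΣAE = 183300000 N.
δ = PL/ΣAE = -163000·987/183300000 = -0.8777 mm.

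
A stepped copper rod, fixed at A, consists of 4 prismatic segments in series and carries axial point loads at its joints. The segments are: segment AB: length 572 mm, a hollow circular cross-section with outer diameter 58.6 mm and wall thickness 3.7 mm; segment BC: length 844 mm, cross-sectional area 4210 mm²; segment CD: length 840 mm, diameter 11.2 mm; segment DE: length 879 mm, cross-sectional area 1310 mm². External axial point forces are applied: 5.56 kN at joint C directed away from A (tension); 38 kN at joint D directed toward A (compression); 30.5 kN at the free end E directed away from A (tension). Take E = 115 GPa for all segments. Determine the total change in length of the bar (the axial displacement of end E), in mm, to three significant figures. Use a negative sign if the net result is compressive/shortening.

-0.397 mm

Internal axial forces (sectioning from the free end, tension +): N_DE = 30.5 kN, N_CD = -7.5 kN, N_BC = -1.94 kN, N_AB = -1.94 kN.
A_AB = 638.2 mm².
A_CD = 98.52 mm².
δ_AB = -1940·572/(638.2·115000) = -0.01512 mm
δ_BC = -1940·844/(4210·115000) = -0.003382 mm
δ_CD = -7500·840/(98.52·115000) = -0.5561 mm
δ_DE = 30500·879/(1310·115000) = 0.178 mm
δ = Σδ_i = -0.3966 mm.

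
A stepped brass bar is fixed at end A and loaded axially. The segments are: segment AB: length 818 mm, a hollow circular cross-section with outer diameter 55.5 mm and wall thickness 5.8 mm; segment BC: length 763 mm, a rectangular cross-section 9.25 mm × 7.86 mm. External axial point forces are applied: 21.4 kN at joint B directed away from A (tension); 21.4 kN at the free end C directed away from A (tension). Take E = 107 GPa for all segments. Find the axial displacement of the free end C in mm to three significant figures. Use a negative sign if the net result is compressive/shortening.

Internal axial forces (sectioning from the free end, tension +): N_BC = 21.4 kN, N_AB = 42.8 kN.
A_AB = 905.6 mm².
A_BC = 72.7 mm².
δ_AB = 42800·818/(905.6·107000) = 0.3613 mm
δ_BC = 21400·763/(72.7·107000) = 2.099 mm
δ = Σδ_i = 2.46 mm.

2.46 mm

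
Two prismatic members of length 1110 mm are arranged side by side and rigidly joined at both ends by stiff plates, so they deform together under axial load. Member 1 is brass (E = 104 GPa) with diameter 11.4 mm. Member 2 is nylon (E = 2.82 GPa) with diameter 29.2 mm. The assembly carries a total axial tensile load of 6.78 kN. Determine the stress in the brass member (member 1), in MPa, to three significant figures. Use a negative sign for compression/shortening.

A_1 = 102.1 mm².
A_2 = 669.7 mm².
Equal strain + equilibrium ⇒ each member carries load in proportion to AE: A₁E₁ = 10620000 N, A₂E₂ = 1888000 N, ΣAE = 12500000 N.
σ₁ = P·E₁/ΣAE = 6780·104000/12500000 = 56.39 MPa.

56.4 MPa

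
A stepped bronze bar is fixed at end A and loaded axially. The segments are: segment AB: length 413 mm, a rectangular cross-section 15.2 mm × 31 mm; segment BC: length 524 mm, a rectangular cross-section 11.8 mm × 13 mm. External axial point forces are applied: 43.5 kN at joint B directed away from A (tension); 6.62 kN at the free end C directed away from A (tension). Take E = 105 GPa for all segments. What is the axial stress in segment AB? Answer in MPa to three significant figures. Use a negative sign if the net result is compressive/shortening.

Internal axial forces (sectioning from the free end, tension +): N_BC = 6.62 kN, N_AB = 50.12 kN.
A_AB = 471.2 mm².
σ_AB = N_AB/A_AB = 50120/471.2 = 106.4 MPa.

106 MPa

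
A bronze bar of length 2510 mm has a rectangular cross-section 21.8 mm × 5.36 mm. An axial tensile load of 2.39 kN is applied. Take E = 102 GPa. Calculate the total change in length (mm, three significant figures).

0.503 mm

A = 116.8 mm².
δ_mech = NL/(AE) = 2390·2510/(116.8·102000) = 0.5033 mm.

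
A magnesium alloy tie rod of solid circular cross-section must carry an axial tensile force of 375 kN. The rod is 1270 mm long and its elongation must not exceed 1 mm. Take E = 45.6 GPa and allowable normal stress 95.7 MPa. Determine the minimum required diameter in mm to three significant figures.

Required area A ≥ P/σ_allow = 375000/95.7 = 3918 mm².
For a solid circular section, d ≥ √(4A/π) = 70.63 mm.
Elongation limit: A ≥ PL/(Eδ_allow) = 375000·1270/(45600·1) = 10440 mm² ⇒ d ≥ 115.3 mm.
The elongation limit governs.

115 mm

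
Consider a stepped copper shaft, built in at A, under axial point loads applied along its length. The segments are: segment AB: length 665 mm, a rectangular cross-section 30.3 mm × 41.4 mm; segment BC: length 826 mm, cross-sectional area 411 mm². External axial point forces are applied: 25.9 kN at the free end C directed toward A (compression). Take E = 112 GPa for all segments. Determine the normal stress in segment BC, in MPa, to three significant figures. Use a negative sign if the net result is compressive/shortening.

-63.0 MPa

Internal axial forces (sectioning from the free end, tension +): N_BC = -25.9 kN, N_AB = -25.9 kN.
σ_BC = N_BC/A_BC = -25900/411 = -63.02 MPa.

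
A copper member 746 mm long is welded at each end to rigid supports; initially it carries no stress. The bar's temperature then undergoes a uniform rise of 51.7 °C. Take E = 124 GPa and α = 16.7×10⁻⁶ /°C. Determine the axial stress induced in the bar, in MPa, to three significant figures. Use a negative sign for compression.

-107 MPa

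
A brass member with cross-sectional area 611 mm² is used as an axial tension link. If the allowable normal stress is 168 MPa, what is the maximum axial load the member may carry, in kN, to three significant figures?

103 kN

P_max = σ_allow · A = 168 · 611 = 102600 N = 102.6 kN.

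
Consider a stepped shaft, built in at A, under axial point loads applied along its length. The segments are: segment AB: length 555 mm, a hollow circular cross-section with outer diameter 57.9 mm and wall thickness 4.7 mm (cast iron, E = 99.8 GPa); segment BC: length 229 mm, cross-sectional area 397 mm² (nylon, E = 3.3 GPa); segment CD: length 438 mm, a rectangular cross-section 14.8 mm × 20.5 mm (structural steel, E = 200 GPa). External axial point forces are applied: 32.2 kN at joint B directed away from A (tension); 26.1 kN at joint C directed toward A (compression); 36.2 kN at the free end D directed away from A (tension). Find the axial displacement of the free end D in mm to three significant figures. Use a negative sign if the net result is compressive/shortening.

Internal axial forces (sectioning from the free end, tension +): N_CD = 36.2 kN, N_BC = 10.1 kN, N_AB = 42.3 kN.
A_AB = 785.5 mm².
A_CD = 303.4 mm².
δ_AB = 42300·555/(785.5·99800) = 0.2995 mm
δ_BC = 10100·229/(397·3300) = 1.765 mm
δ_CD = 36200·438/(303.4·200000) = 0.2613 mm
δ = Σδ_i = 2.326 mm.

2.33 mm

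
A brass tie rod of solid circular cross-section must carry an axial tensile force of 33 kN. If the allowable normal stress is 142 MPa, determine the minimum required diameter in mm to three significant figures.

Required area A ≥ P/σ_allow = 33000/142 = 232.4 mm².
For a solid circular section, d ≥ √(4A/π) = 17.2 mm.

17.2 mm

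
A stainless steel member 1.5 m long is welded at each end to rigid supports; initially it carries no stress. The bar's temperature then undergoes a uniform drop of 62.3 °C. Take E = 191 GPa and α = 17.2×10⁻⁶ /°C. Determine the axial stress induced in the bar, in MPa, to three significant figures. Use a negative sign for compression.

Free thermal expansion αLΔT = 17.2e-6 · 1500 · -62.3 = -1.607 mm.
The walls impose strain ε = −(-1.607)/1500 = 1.0716e-03; σ = Eε = 191000 · 1.0716e-03 = 204.7 MPa.

205 MPa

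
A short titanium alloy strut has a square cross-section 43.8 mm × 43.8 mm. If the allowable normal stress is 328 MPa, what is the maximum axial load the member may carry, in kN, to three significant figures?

629 kN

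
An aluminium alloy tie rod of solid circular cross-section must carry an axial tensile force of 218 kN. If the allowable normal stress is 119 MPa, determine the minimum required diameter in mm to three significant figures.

48.3 mm

Required area A ≥ P/σ_allow = 218000/119 = 1832 mm².
For a solid circular section, d ≥ √(4A/π) = 48.3 mm.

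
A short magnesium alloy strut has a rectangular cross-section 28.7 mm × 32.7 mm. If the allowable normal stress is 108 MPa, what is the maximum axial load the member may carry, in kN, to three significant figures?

101 kN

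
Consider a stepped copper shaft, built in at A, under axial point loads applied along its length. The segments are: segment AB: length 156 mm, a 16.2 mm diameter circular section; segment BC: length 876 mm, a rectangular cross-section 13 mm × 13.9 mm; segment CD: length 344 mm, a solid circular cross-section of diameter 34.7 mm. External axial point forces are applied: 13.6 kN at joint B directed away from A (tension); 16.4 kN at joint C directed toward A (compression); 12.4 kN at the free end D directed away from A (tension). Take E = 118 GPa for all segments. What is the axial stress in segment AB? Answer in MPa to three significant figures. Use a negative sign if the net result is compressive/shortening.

Internal axial forces (sectioning from the free end, tension +): N_CD = 12.4 kN, N_BC = -4 kN, N_AB = 9.6 kN.
A_AB = 206.1 mm².
σ_AB = N_AB/A_AB = 9600/206.1 = 46.57 MPa.

46.6 MPa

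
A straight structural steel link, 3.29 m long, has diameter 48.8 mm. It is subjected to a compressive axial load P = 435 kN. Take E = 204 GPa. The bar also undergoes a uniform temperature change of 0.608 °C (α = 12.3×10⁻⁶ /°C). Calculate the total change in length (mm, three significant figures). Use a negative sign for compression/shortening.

A = 1870 mm².
δ_mech = NL/(AE) = -435000·3290/(1870·204000) = -3.751 mm.
δ_thermal = αLΔT = 12.3e-6·3290·0.608 = 0.0246 mm.
δ = δ_mech + δ_thermal = -3.726 mm.

-3.73 mm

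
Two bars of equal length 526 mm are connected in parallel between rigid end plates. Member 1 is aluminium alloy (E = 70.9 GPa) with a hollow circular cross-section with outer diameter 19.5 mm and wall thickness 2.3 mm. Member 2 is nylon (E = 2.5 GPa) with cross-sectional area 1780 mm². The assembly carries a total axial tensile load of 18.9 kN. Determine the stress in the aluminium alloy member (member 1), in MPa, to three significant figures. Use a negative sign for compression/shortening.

101 MPa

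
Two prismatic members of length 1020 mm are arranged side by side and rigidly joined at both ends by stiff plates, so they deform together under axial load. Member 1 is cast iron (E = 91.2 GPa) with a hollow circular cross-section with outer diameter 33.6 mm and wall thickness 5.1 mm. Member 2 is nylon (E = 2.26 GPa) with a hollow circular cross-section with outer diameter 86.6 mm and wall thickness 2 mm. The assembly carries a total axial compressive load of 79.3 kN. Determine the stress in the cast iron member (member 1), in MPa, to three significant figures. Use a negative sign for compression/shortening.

-169 MPa

A_1 = 456.6 mm².
A_2 = 531.6 mm².
Equal strain + equilibrium ⇒ each member carries load in proportion to AE: A₁E₁ = 41640000 N, A₂E₂ = 1201000 N, ΣAE = 42850000 N.
σ₁ = P·E₁/ΣAE = -79300·91200/42850000 = -168.8 MPa.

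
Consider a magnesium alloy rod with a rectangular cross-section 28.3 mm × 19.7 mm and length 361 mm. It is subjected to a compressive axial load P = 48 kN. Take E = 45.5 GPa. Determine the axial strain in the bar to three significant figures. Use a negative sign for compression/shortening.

-0.00189

A = 557.5 mm².
σ = N/A = -86.1 MPa; ε = σ/E = -86.1/45500 = -1.892e-03.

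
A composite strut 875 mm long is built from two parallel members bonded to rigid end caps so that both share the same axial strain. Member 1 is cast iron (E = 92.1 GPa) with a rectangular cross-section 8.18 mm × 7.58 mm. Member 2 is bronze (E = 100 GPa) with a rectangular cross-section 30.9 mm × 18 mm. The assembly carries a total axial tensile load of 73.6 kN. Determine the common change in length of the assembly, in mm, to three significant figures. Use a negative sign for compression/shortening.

1.05 mm

A_1 = 62 mm².
A_2 = 556.2 mm².
Equal strain + equilibrium ⇒ each member carries load in proportion to AE: A₁E₁ = 5711000 N, A₂E₂ = 55620000 N, ΣAE = 61330000 N.
δ = PL/ΣAE = 73600·875/61330000 = 1.05 mm.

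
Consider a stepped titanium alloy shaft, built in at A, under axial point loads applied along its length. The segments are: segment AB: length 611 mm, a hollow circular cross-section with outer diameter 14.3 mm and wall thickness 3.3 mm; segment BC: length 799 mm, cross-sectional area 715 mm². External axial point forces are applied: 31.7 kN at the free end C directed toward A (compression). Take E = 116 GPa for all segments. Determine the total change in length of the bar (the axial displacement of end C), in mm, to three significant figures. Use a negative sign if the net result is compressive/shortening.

-1.77 mm

Internal axial forces (sectioning from the free end, tension +): N_BC = -31.7 kN, N_AB = -31.7 kN.
A_AB = 114 mm².
δ_AB = -31700·611/(114·116000) = -1.464 mm
δ_BC = -31700·799/(715·116000) = -0.3054 mm
δ = Σδ_i = -1.77 mm.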